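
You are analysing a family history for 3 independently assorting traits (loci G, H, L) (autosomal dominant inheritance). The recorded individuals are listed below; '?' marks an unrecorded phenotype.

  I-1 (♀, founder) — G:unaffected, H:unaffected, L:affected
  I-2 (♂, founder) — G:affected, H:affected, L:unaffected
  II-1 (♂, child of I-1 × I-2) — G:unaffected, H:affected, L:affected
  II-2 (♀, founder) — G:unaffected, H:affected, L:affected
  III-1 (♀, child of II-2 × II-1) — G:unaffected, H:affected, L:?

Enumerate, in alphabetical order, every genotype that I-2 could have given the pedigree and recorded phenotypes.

G/I-1 un ·: gg
G/I-2 aff ·: Gg
G/II-1 un I-1×I-2: gg
G/II-2 un ·: gg
G/III-1 un II-2×II-1: gg
⇒ G over [I-1,I-2,II-1,II-2,III-1]: 1 consistent
H/I-1 un ·: hh
H/I-2 aff ·: Hh|HH
H/II-1 aff I-1×I-2: Hh
H/II-2 aff ·: Hh|HH
H/III-1 aff II-2×II-1: Hh|HH
⇒ H over [I-1,I-2,II-1,II-2,III-1]: 8 consistent
L/I-1 aff ·: Ll|LL
L/I-2 un ·: ll
L/II-1 aff I-1×I-2: Ll
L/II-2 aff ·: Ll|LL
L/III-1 ? II-2×II-1: ll|Ll|LL
⇒ L over [I-1,I-2,II-1,II-2,III-1]: 10 consistent

I-2 ∈ {Gg HH ll, Gg Hh ll}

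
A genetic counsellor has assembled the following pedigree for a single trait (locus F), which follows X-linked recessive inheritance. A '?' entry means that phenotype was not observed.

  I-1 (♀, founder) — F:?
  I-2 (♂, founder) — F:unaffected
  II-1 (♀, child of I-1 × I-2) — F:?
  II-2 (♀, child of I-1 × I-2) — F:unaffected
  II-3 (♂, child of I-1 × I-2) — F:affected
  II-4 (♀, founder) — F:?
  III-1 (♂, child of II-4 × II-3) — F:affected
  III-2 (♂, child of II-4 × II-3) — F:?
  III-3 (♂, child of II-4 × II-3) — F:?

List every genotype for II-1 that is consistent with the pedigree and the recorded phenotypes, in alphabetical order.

II-1 ∈ {X^FX^F, X^FX^f}

F/I-1 ? ·: X^FX^f|X^fX^f
F/I-2 un ·: X^FY
F/II-1 ? I-1×I-2: X^FX^F|X^FX^f
F/II-2 un I-1×I-2: X^FX^F|X^FX^f
F/II-3 aff I-1×I-2: X^fY
F/II-4 ? ·: X^FX^f|X^fX^f
F/III-1 aff II-4×II-3: X^fY
F/III-2 ? II-4×II-3: X^FY|X^fY
F/III-3 ? II-4×II-3: X^FY|X^fY
⇒ F over [I-1,I-2,II-1,II-2,II-3,II-4,III-1,III-2,III-3]: 25 consistent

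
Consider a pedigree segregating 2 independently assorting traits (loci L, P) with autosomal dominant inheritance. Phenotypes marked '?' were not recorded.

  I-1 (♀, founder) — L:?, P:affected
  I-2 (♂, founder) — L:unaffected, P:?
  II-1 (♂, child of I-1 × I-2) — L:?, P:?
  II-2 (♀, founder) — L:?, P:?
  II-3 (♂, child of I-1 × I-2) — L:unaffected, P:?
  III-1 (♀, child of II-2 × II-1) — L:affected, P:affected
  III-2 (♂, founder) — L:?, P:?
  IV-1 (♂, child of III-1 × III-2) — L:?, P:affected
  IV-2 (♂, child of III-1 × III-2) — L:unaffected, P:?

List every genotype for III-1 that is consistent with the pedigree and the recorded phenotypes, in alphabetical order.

L/I-1 ? ·: ll|Ll
L/I-2 un ·: ll
L/II-1 ? I-1×I-2: ll|Ll
L/II-2 ? ·: ll|Ll|LL
L/II-3 un I-1×I-2: ll
L/III-1 aff II-2×II-1: Ll
L/III-2 ? ·: ll|Ll
L/IV-1 ? III-1×III-2: ll|Ll|LL
L/IV-2 un III-1×III-2: ll
⇒ L over [I-1,I-2,II-1,II-2,II-3,III-1,III-2,IV-1,IV-2]: 35 consistent
P/I-1 aff ·: Pp|PP
P/I-2 ? ·: pp|Pp|PP
P/II-1 ? I-1×I-2: pp|Pp|PP
P/II-2 ? ·: pp|Pp|PP
P/II-3 ? I-1×I-2: pp|Pp|PP
P/III-1 aff II-2×II-1: Pp|PP
P/III-2 ? ·: pp|Pp|PP
P/IV-1 aff III-1×III-2: Pp|PP
P/IV-2 ? III-1×III-2: pp|Pp|PP
⇒ P over [I-1,I-2,II-1,II-2,II-3,III-1,III-2,IV-1,IV-2]: 888 consistent

III-1 ∈ {Ll PP, Ll Pp}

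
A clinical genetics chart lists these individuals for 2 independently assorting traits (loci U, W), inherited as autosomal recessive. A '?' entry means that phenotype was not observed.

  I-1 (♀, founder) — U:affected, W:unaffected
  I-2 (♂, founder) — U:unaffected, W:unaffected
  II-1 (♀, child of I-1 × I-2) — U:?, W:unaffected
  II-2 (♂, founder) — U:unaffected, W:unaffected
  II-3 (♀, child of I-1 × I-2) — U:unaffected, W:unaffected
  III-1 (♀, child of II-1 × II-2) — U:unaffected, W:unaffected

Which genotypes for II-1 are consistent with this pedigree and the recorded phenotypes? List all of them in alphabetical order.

II-1 ∈ {Uu WW, Uu Ww, uu WW, uu Ww}

U/I-1 aff ·: uu
U/I-2 un ·: UU|Uu
U/II-1 ? I-1×I-2: Uu|uu
U/II-2 un ·: UU|Uu
U/II-3 un I-1×I-2: Uu
U/III-1 un II-1×II-2: UU|Uu
⇒ U over [I-1,I-2,II-1,II-2,II-3,III-1]: 10 consistent
W/I-1 un ·: WW|Ww
W/I-2 un ·: WW|Ww
W/II-1 un I-1×I-2: WW|Ww
W/II-2 un ·: WW|Ww
W/II-3 un I-1×I-2: WW|Ww
W/III-1 un II-1×II-2: WW|Ww
⇒ W over [I-1,I-2,II-1,II-2,II-3,III-1]: 45 consistent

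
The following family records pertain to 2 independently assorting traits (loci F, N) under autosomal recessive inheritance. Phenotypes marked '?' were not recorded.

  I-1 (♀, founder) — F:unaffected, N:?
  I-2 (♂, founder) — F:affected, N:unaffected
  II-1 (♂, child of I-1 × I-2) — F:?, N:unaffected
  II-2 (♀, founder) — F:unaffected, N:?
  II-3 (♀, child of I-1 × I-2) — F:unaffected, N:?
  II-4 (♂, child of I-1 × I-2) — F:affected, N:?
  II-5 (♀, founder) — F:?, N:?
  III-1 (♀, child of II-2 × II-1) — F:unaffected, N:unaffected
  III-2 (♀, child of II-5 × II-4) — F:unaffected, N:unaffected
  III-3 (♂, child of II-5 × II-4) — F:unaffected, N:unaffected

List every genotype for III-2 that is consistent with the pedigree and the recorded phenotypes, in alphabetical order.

F/I-1 un ·: Ff
F/I-2 aff ·: ff
F/II-1 ? I-1×I-2: Ff|ff
F/II-2 un ·: FF|Ff
F/II-3 un I-1×I-2: Ff
F/II-4 aff I-1×I-2: ff
F/II-5 ? ·: FF|Ff
F/III-1 un II-2×II-1: FF|Ff
F/III-2 un II-5×II-4: Ff
F/III-3 un II-5×II-4: Ff
⇒ F over [I-1,I-2,II-1,II-2,II-3,II-4,II-5,III-1,III-2,III-3]: 12 consistent
N/I-1 ? ·: NN|Nn|nn
N/I-2 un ·: NN|Nn
N/II-1 un I-1×I-2: NN|Nn
N/II-2 ? ·: NN|Nn|nn
N/II-3 ? I-1×I-2: NN|Nn|nn
N/II-4 ? I-1×I-2: NN|Nn|nn
N/II-5 ? ·: NN|Nn|nn
N/III-1 un II-2×II-1: NN|Nn
N/III-2 un II-5×II-4: NN|Nn
N/III-3 un II-5×II-4: NN|Nn
⇒ N over [I-1,I-2,II-1,II-2,II-3,II-4,II-5,III-1,III-2,III-3]: 1178 consistent

III-2 ∈ {Ff NN, Ff Nn}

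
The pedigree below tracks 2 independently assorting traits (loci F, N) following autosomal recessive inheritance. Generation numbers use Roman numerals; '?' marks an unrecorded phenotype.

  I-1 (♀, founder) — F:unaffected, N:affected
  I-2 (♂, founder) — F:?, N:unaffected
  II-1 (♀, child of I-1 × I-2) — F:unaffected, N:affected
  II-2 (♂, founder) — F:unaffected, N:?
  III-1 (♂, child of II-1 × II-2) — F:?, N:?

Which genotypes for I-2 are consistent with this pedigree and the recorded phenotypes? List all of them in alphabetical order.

F/I-1 un ·: FF|Ff
F/I-2 ? ·: FF|Ff|ff
F/II-1 un I-1×I-2: FF|Ff
F/II-2 un ·: FF|Ff
F/III-1 ? II-1×II-2: FF|Ff|ff
⇒ F over [I-1,I-2,II-1,II-2,III-1]: 37 consistent
N/I-1 aff ·: nn
N/I-2 un ·: Nn
N/II-1 aff I-1×I-2: nn
N/II-2 ? ·: NN|Nn|nn
N/III-1 ? II-1×II-2: Nn|nn
⇒ N over [I-1,I-2,II-1,II-2,III-1]: 4 consistent

I-2 ∈ {FF Nn, Ff Nn, ff Nn}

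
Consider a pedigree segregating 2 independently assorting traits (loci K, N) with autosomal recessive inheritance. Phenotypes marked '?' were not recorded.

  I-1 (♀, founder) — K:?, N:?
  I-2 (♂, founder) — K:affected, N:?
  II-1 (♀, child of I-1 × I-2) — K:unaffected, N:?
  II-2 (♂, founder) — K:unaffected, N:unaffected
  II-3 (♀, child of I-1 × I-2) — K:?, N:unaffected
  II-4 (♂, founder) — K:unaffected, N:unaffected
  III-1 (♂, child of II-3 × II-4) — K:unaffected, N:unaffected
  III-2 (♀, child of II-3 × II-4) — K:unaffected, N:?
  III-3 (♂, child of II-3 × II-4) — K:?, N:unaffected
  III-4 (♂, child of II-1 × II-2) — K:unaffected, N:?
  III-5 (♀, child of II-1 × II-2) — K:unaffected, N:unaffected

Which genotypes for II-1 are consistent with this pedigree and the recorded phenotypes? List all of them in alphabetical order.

K/I-1 ? ·: KK|Kk
K/I-2 aff ·: kk
K/II-1 un I-1×I-2: Kk
K/II-2 un ·: KK|Kk
K/II-3 ? I-1×I-2: Kk|kk
K/II-4 un ·: KK|Kk
K/III-1 un II-3×II-4: KK|Kk
K/III-2 un II-3×II-4: KK|Kk
K/III-3 ? II-3×II-4: KK|Kk|kk
K/III-4 un II-1×II-2: KK|Kk
K/III-5 un II-1×II-2: KK|Kk
⇒ K over [I-1,I-2,II-1,II-2,II-3,II-4,III-1,III-2,III-3,III-4,III-5]: 344 consistent
N/I-1 ? ·: NN|Nn|nn
N/I-2 ? ·: NN|Nn|nn
N/II-1 ? I-1×I-2: NN|Nn|nn
N/II-2 un ·: NN|Nn
N/II-3 un I-1×I-2: NN|Nn
N/II-4 un ·: NN|Nn
N/III-1 un II-3×II-4: NN|Nn
N/III-2 ? II-3×II-4: NN|Nn|nn
N/III-3 un II-3×II-4: NN|Nn
N/III-4 ? II-1×II-2: NN|Nn|nn
N/III-5 un II-1×II-2: NN|Nn
⇒ N over [I-1,I-2,II-1,II-2,II-3,II-4,III-1,III-2,III-3,III-4,III-5]: 2357 consistent

II-1 ∈ {Kk NN, Kk Nn, Kk nn}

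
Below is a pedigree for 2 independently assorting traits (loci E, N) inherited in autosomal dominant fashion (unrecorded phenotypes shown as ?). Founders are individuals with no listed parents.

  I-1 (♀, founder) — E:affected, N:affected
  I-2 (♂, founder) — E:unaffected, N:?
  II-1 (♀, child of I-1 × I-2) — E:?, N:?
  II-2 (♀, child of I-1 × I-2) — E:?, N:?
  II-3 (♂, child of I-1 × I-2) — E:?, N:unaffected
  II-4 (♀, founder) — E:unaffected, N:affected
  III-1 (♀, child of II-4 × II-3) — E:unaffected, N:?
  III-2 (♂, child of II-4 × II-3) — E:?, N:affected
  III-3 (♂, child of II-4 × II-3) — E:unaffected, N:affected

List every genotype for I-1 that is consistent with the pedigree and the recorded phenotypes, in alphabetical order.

E/I-1 aff ·: Ee|EE
E/I-2 un ·: ee
E/II-1 ? I-1×I-2: ee|Ee
E/II-2 ? I-1×I-2: ee|Ee
E/II-3 ? I-1×I-2: ee|Ee
E/II-4 un ·: ee
E/III-1 un II-4×II-3: ee
E/III-2 ? II-4×II-3: ee|Ee
E/III-3 un II-4×II-3: ee
⇒ E over [I-1,I-2,II-1,II-2,II-3,II-4,III-1,III-2,III-3]: 14 consistent
N/I-1 aff ·: Nn
N/I-2 ? ·: nn|Nn
N/II-1 ? I-1×I-2: nn|Nn|NN
N/II-2 ? I-1×I-2: nn|Nn|NN
N/II-3 un I-1×I-2: nn
N/II-4 aff ·: Nn|NN
N/III-1 ? II-4×II-3: nn|Nn
N/III-2 aff II-4×II-3: Nn
N/III-3 aff II-4×II-3: Nn
⇒ N over [I-1,I-2,II-1,II-2,II-3,II-4,III-1,III-2,III-3]: 39 consistent

I-1 ∈ {EE Nn, Ee Nn}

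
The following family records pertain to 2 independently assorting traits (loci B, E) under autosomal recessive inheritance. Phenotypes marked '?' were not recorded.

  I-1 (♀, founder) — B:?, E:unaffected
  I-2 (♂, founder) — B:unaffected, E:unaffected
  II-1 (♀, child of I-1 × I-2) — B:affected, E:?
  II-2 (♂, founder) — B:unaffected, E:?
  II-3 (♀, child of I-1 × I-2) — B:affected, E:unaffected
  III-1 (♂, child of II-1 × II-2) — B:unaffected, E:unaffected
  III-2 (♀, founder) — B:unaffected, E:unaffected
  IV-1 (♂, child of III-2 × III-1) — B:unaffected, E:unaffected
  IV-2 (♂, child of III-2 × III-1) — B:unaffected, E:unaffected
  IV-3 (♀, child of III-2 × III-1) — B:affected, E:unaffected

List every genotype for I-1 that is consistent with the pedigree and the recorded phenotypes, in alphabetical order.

B/I-1 ? ·: Bb|bb
B/I-2 un ·: Bb
B/II-1 aff I-1×I-2: bb
B/II-2 un ·: BB|Bb
B/II-3 aff I-1×I-2: bb
B/III-1 un II-1×II-2: Bb
B/III-2 un ·: Bb
B/IV-1 un III-2×III-1: BB|Bb
B/IV-2 un III-2×III-1: BB|Bb
B/IV-3 aff III-2×III-1: bb
⇒ B over [I-1,I-2,II-1,II-2,II-3,III-1,III-2,IV-1,IV-2,IV-3]: 16 consistent
E/I-1 un ·: EE|Ee
E/I-2 un ·: EE|Ee
E/II-1 ? I-1×I-2: EE|Ee|ee
E/II-2 ? ·: EE|Ee|ee
E/II-3 un I-1×I-2: EE|Ee
E/III-1 un II-1×II-2: EE|Ee
E/III-2 un ·: EE|Ee
E/IV-1 un III-2×III-1: EE|Ee
E/IV-2 un III-2×III-1: EE|Ee
E/IV-3 un III-2×III-1: EE|Ee
⇒ E over [I-1,I-2,II-1,II-2,II-3,III-1,III-2,IV-1,IV-2,IV-3]: 810 consistent

I-1 ∈ {Bb EE, Bb Ee, bb EE, bb Ee}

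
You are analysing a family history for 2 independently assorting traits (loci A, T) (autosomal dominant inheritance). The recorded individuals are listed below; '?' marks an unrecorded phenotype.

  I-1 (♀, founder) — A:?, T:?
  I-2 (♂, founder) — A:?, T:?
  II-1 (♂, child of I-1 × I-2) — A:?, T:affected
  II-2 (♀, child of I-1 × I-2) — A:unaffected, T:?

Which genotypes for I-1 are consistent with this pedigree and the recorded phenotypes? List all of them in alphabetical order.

A/I-1 ? ·: aa|Aa
A/I-2 ? ·: aa|Aa
A/II-1 ? I-1×I-2: aa|Aa|AA
A/II-2 un I-1×I-2: aa
⇒ A over [I-1,I-2,II-1,II-2]: 8 consistent
T/I-1 ? ·: tt|Tt|TT
T/I-2 ? ·: tt|Tt|TT
T/II-1 aff I-1×I-2: Tt|TT
T/II-2 ? I-1×I-2: tt|Tt|TT
⇒ T over [I-1,I-2,II-1,II-2]: 21 consistent

I-1 ∈ {Aa TT, Aa Tt, Aa tt, aa TT, aa Tt, aa tt}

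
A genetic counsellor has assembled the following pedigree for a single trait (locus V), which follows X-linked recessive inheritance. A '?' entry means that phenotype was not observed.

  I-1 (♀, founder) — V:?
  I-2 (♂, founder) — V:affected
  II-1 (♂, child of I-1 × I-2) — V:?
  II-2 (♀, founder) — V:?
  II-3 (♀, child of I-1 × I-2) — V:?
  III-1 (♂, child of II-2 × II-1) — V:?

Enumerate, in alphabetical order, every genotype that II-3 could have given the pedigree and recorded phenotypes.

V/I-1 ? ·: X^VX^V|X^VX^v|X^vX^v
V/I-2 aff ·: X^vY
V/II-1 ? I-1×I-2: X^VY|X^vY
V/II-2 ? ·: X^VX^V|X^VX^v|X^vX^v
V/II-3 ? I-1×I-2: X^VX^v|X^vX^v
V/III-1 ? II-2×II-1: X^VY|X^vY
⇒ V over [I-1,I-2,II-1,II-2,II-3,III-1]: 24 consistent

II-3 ∈ {X^VX^v, X^vX^v}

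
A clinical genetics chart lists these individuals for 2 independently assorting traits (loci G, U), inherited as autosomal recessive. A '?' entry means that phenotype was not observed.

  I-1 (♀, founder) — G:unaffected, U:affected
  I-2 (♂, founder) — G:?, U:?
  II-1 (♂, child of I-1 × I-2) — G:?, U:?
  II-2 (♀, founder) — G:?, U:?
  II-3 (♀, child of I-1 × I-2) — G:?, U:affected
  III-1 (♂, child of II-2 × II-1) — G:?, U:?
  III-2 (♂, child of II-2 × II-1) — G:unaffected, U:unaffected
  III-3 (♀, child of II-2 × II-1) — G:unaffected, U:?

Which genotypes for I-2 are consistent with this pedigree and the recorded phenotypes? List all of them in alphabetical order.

I-2 ∈ {GG Uu, GG uu, Gg Uu, Gg uu, gg Uu, gg uu}

G/I-1 un ·: GG|Gg
G/I-2 ? ·: GG|Gg|gg
G/II-1 ? I-1×I-2: GG|Gg|gg
G/II-2 ? ·: GG|Gg|gg
G/II-3 ? I-1×I-2: GG|Gg|gg
G/III-1 ? II-2×II-1: GG|Gg|gg
G/III-2 un II-2×II-1: GG|Gg
G/III-3 un II-2×II-1: GG|Gg
⇒ G over [I-1,I-2,II-1,II-2,II-3,III-1,III-2,III-3]: 315 consistent
U/I-1 aff ·: uu
U/I-2 ? ·: Uu|uu
U/II-1 ? I-1×I-2: Uu|uu
U/II-2 ? ·: UU|Uu|uu
U/II-3 aff I-1×I-2: uu
U/III-1 ? II-2×II-1: UU|Uu|uu
U/III-2 un II-2×II-1: UU|Uu
U/III-3 ? II-2×II-1: UU|Uu|uu
⇒ U over [I-1,I-2,II-1,II-2,II-3,III-1,III-2,III-3]: 40 consistent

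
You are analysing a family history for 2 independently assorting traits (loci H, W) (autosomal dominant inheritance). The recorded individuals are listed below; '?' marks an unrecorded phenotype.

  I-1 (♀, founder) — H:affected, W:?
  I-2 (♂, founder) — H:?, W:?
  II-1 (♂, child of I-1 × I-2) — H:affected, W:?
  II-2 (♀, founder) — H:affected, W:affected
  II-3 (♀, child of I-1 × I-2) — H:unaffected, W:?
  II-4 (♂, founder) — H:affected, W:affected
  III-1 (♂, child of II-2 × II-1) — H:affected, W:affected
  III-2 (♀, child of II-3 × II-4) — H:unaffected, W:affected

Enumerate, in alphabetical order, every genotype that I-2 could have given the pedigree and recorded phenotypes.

H/I-1 aff ·: Hh
H/I-2 ? ·: hh|Hh
H/II-1 aff I-1×I-2: Hh|HH
H/II-2 aff ·: Hh|HH
H/II-3 un I-1×I-2: hh
H/II-4 aff ·: Hh
H/III-1 aff II-2×II-1: Hh|HH
H/III-2 un II-3×II-4: hh
⇒ H over [I-1,I-2,II-1,II-2,II-3,II-4,III-1,III-2]: 11 consistent
W/I-1 ? ·: ww|Ww|WW
W/I-2 ? ·: ww|Ww|WW
W/II-1 ? I-1×I-2: ww|Ww|WW
W/II-2 aff ·: Ww|WW
W/II-3 ? I-1×I-2: ww|Ww|WW
W/II-4 aff ·: Ww|WW
W/III-1 aff II-2×II-1: Ww|WW
W/III-2 aff II-3×II-4: Ww|WW
⇒ W over [I-1,I-2,II-1,II-2,II-3,II-4,III-1,III-2]: 296 consistent

I-2 ∈ {Hh WW, Hh Ww, Hh ww, hh WW, hh Ww, hh ww}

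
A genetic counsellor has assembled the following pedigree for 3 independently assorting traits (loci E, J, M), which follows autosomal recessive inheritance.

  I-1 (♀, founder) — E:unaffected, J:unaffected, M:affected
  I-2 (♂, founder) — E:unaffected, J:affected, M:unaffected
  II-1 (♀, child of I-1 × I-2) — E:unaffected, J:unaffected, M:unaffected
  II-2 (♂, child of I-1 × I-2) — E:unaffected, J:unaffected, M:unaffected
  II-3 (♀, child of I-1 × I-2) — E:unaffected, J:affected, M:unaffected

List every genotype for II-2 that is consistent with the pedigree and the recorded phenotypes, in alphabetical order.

E/I-1 un ·: EE|Ee
E/I-2 un ·: EE|Ee
E/II-1 un I-1×I-2: EE|Ee
E/II-2 un I-1×I-2: EE|Ee
E/II-3 un I-1×I-2: EE|Ee
⇒ E over [I-1,I-2,II-1,II-2,II-3]: 25 consistent
J/I-1 un ·: Jj
J/I-2 aff ·: jj
J/II-1 un I-1×I-2: Jj
J/II-2 un I-1×I-2: Jj
J/II-3 aff I-1×I-2: jj
⇒ J over [I-1,I-2,II-1,II-2,II-3]: 1 consistent
M/I-1 aff ·: mm
M/I-2 un ·: MM|Mm
M/II-1 un I-1×I-2: Mm
M/II-2 un I-1×I-2: Mm
M/II-3 un I-1×I-2: Mm
⇒ M over [I-1,I-2,II-1,II-2,II-3]: 2 consistent

II-2 ∈ {EE Jj Mm, Ee Jj Mm}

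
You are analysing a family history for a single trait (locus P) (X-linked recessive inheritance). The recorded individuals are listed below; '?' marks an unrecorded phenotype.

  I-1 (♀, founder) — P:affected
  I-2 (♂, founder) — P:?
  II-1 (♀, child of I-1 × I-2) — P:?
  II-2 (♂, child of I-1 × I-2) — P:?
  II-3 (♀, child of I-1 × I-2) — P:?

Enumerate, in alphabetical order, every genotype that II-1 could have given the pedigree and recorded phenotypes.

P/I-1 aff ·: X^pX^p
P/I-2 ? ·: X^PY|X^pY
P/II-1 ? I-1×I-2: X^PX^p|X^pX^p
P/II-2 ? I-1×I-2: X^pY
P/II-3 ? I-1×I-2: X^PX^p|X^pX^p
⇒ P over [I-1,I-2,II-1,II-2,II-3]: 2 consistent

II-1 ∈ {X^PX^p, X^pX^p}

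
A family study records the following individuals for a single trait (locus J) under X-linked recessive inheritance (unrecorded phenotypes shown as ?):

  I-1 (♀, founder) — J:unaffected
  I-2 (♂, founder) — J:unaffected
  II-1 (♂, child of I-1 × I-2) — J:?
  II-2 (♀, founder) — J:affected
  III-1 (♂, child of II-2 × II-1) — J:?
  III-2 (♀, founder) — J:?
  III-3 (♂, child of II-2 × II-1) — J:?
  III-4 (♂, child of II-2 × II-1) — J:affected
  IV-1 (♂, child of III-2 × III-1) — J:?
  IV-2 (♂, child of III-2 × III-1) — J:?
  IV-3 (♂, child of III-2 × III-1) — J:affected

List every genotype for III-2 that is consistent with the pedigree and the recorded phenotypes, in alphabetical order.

III-2 ∈ {X^JX^j, X^jX^j}

J/I-1 un ·: X^JX^J|X^JX^j
J/I-2 un ·: X^JY
J/II-1 ? I-1×I-2: X^JY|X^jY
J/II-2 aff ·: X^jX^j
J/III-1 ? II-2×II-1: X^jY
J/III-2 ? ·: X^JX^j|X^jX^j
J/III-3 ? II-2×II-1: X^jY
J/III-4 aff II-2×II-1: X^jY
J/IV-1 ? III-2×III-1: X^JY|X^jY
J/IV-2 ? III-2×III-1: X^JY|X^jY
J/IV-3 aff III-2×III-1: X^jY
⇒ J over [I-1,I-2,II-1,II-2,III-1,III-2,III-3,III-4,IV-1,IV-2,IV-3]: 15 consistent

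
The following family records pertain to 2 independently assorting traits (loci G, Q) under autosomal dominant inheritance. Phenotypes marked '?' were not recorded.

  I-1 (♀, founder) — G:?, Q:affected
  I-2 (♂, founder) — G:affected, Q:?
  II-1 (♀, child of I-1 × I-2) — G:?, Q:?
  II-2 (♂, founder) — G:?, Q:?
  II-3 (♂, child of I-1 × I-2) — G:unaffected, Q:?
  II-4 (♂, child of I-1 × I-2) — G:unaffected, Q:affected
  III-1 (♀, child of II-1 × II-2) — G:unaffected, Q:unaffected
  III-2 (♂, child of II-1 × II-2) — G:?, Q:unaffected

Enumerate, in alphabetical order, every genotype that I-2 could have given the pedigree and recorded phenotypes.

I-2 ∈ {Gg QQ, Gg Qq, Gg qq}

G/I-1 ? ·: gg|Gg
G/I-2 aff ·: Gg
G/II-1 ? I-1×I-2: gg|Gg
G/II-2 ? ·: gg|Gg
G/II-3 un I-1×I-2: gg
G/II-4 un I-1×I-2: gg
G/III-1 un II-1×II-2: gg
G/III-2 ? II-1×II-2: gg|Gg|GG
⇒ G over [I-1,I-2,II-1,II-2,II-3,II-4,III-1,III-2]: 16 consistent
Q/I-1 aff ·: Qq|QQ
Q/I-2 ? ·: qq|Qq|QQ
Q/II-1 ? I-1×I-2: qq|Qq
Q/II-2 ? ·: qq|Qq
Q/II-3 ? I-1×I-2: qq|Qq|QQ
Q/II-4 aff I-1×I-2: Qq|QQ
Q/III-1 un II-1×II-2: qq
Q/III-2 un II-1×II-2: qq
⇒ Q over [I-1,I-2,II-1,II-2,II-3,II-4,III-1,III-2]: 50 consistent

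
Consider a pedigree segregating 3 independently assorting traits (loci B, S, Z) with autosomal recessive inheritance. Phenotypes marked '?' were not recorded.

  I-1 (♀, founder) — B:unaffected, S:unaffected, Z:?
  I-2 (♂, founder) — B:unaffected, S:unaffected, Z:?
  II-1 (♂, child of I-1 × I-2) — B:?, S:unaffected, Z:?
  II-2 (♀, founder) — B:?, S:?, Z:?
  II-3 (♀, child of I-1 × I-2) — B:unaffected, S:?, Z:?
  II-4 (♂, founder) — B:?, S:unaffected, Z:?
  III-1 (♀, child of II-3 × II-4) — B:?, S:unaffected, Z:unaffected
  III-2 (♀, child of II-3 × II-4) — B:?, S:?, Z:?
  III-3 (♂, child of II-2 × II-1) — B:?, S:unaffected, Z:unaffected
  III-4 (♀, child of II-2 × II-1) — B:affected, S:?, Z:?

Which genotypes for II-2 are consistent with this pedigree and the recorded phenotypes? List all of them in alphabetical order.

II-2 ∈ {Bb SS ZZ, Bb SS Zz, Bb SS zz, Bb Ss ZZ, Bb Ss Zz, Bb Ss zz, Bb ss ZZ, Bb ss Zz, Bb ss zz, bb SS ZZ, bb SS Zz, bb SS zz, bb Ss ZZ, bb Ss Zz, bb Ss zz, bb ss ZZ, bb ss Zz, bb ss zz}

B/I-1 un ·: BB|Bb
B/I-2 un ·: BB|Bb
B/II-1 ? I-1×I-2: Bb|bb
B/II-2 ? ·: Bb|bb
B/II-3 un I-1×I-2: BB|Bb
B/II-4 ? ·: BB|Bb|bb
B/III-1 ? II-3×II-4: BB|Bb|bb
B/III-2 ? II-3×II-4: BB|Bb|bb
B/III-3 ? II-2×II-1: BB|Bb|bb
B/III-4 aff II-2×II-1: bb
⇒ B over [I-1,I-2,II-1,II-2,II-3,II-4,III-1,III-2,III-3,III-4]: 414 consistent
S/I-1 un ·: SS|Ss
S/I-2 un ·: SS|Ss
S/II-1 un I-1×I-2: SS|Ss
S/II-2 ? ·: SS|Ss|ss
S/II-3 ? I-1×I-2: SS|Ss|ss
S/II-4 un ·: SS|Ss
S/III-1 un II-3×II-4: SS|Ss
S/III-2 ? II-3×II-4: SS|Ss|ss
S/III-3 un II-2×II-1: SS|Ss
S/III-4 ? II-2×II-1: SS|Ss|ss
⇒ S over [I-1,I-2,II-1,II-2,II-3,II-4,III-1,III-2,III-3,III-4]: 894 consistent
Z/I-1 ? ·: ZZ|Zz|zz
Z/I-2 ? ·: ZZ|Zz|zz
Z/II-1 ? I-1×I-2: ZZ|Zz|zz
Z/II-2 ? ·: ZZ|Zz|zz
Z/II-3 ? I-1×I-2: ZZ|Zz|zz
Z/II-4 ? ·: ZZ|Zz|zz
Z/III-1 un II-3×II-4: ZZ|Zz
Z/III-2 ? II-3×II-4: ZZ|Zz|zz
Z/III-3 un II-2×II-1: ZZ|Zz
Z/III-4 ? II-2×II-1: ZZ|Zz|zz
⇒ Z over [I-1,I-2,II-1,II-2,II-3,II-4,III-1,III-2,III-3,III-4]: 1872 consistent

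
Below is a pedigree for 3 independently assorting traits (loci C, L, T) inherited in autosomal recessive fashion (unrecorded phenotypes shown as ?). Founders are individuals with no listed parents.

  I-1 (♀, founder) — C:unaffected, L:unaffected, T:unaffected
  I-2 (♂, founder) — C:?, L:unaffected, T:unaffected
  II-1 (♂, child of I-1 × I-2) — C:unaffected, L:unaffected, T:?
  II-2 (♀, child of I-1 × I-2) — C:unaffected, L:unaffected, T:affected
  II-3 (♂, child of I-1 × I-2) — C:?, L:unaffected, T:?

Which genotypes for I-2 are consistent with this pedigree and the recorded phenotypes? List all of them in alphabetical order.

C/I-1 un ·: CC|Cc
C/I-2 ? ·: CC|Cc|cc
C/II-1 un I-1×I-2: CC|Cc
C/II-2 un I-1×I-2: CC|Cc
C/II-3 ? I-1×I-2: CC|Cc|cc
⇒ C over [I-1,I-2,II-1,II-2,II-3]: 32 consistent
L/I-1 un ·: LL|Ll
L/I-2 un ·: LL|Ll
L/II-1 un I-1×I-2: LL|Ll
L/II-2 un I-1×I-2: LL|Ll
L/II-3 un I-1×I-2: LL|Ll
⇒ L over [I-1,I-2,II-1,II-2,II-3]: 25 consistent
T/I-1 un ·: Tt
T/I-2 un ·: Tt
T/II-1 ? I-1×I-2: TT|Tt|tt
T/II-2 aff I-1×I-2: tt
T/II-3 ? I-1×I-2: TT|Tt|tt
⇒ T over [I-1,I-2,II-1,II-2,II-3]: 9 consistent

I-2 ∈ {CC LL Tt, CC Ll Tt, Cc LL Tt, Cc Ll Tt, cc LL Tt, cc Ll Tt}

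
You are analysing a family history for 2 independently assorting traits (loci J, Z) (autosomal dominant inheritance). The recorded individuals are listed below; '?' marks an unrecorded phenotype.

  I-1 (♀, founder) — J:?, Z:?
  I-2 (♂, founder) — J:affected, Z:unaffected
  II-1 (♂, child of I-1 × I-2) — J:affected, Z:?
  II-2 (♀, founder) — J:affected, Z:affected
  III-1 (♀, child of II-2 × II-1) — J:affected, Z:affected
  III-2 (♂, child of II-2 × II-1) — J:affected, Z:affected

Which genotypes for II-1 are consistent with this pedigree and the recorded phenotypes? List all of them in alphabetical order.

J/I-1 ? ·: jj|Jj|JJ
J/I-2 aff ·: Jj|JJ
J/II-1 aff I-1×I-2: Jj|JJ
J/II-2 aff ·: Jj|JJ
J/III-1 aff II-2×II-1: Jj|JJ
J/III-2 aff II-2×II-1: Jj|JJ
⇒ J over [I-1,I-2,II-1,II-2,III-1,III-2]: 60 consistent
Z/I-1 ? ·: zz|Zz|ZZ
Z/I-2 un ·: zz
Z/II-1 ? I-1×I-2: zz|Zz
Z/II-2 aff ·: Zz|ZZ
Z/III-1 aff II-2×II-1: Zz|ZZ
Z/III-2 aff II-2×II-1: Zz|ZZ
⇒ Z over [I-1,I-2,II-1,II-2,III-1,III-2]: 20 consistent

II-1 ∈ {JJ Zz, JJ zz, Jj Zz, Jj zz}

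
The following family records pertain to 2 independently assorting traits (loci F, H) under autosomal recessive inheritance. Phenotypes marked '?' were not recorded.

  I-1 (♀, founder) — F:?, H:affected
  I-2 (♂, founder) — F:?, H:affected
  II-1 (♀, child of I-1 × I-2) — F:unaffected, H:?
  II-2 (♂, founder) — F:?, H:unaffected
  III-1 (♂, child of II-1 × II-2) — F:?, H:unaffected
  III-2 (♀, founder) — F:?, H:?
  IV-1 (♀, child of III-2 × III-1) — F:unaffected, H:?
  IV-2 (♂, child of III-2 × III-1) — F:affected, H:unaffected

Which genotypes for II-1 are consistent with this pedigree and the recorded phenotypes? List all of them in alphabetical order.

II-1 ∈ {FF hh, Ff hh}

F/I-1 ? ·: FF|Ff|ff
F/I-2 ? ·: FF|Ff|ff
F/II-1 un I-1×I-2: FF|Ff
F/II-2 ? ·: FF|Ff|ff
F/III-1 ? II-1×II-2: Ff|ff
F/III-2 ? ·: Ff|ff
F/IV-1 un III-2×III-1: FF|Ff
F/IV-2 aff III-2×III-1: ff
⇒ F over [I-1,I-2,II-1,II-2,III-1,III-2,IV-1,IV-2]: 101 consistent
H/I-1 aff ·: hh
H/I-2 aff ·: hh
H/II-1 ? I-1×I-2: hh
H/II-2 un ·: HH|Hh
H/III-1 un II-1×II-2: Hh
H/III-2 ? ·: HH|Hh|hh
H/IV-1 ? III-2×III-1: HH|Hh|hh
H/IV-2 un III-2×III-1: HH|Hh
⇒ H over [I-1,I-2,II-1,II-2,III-1,III-2,IV-1,IV-2]: 24 consistent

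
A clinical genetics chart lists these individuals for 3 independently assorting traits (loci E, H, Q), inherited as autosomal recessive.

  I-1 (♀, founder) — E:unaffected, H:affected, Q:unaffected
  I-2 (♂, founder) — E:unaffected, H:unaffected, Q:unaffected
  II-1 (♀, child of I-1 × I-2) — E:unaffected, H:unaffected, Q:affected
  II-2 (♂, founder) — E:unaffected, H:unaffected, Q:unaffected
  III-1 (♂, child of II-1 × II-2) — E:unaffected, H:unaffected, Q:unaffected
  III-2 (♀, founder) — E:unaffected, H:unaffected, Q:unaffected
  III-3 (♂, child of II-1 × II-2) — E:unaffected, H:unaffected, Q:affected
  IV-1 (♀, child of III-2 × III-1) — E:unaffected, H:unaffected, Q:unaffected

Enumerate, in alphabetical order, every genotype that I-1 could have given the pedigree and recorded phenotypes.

I-1 ∈ {EE hh Qq, Ee hh Qq}

E/I-1 un ·: EE|Ee
E/I-2 un ·: EE|Ee
E/II-1 un I-1×I-2: EE|Ee
E/II-2 un ·: EE|Ee
E/III-1 un II-1×II-2: EE|Ee
E/III-2 un ·: EE|Ee
E/III-3 un II-1×II-2: EE|Ee
E/IV-1 un III-2×III-1: EE|Ee
⇒ E over [I-1,I-2,II-1,II-2,III-1,III-2,III-3,IV-1]: 152 consistent
H/I-1 aff ·: hh
H/I-2 un ·: HH|Hh
H/II-1 un I-1×I-2: Hh
H/II-2 un ·: HH|Hh
H/III-1 un II-1×II-2: HH|Hh
H/III-2 un ·: HH|Hh
H/III-3 un II-1×II-2: HH|Hh
H/IV-1 un III-2×III-1: HH|Hh
⇒ H over [I-1,I-2,II-1,II-2,III-1,III-2,III-3,IV-1]: 56 consistent
Q/I-1 un ·: Qq
Q/I-2 un ·: Qq
Q/II-1 aff I-1×I-2: qq
Q/II-2 un ·: Qq
Q/III-1 un II-1×II-2: Qq
Q/III-2 un ·: QQ|Qq
Q/III-3 aff II-1×II-2: qq
Q/IV-1 un III-2×III-1: QQ|Qq
⇒ Q over [I-1,I-2,II-1,II-2,III-1,III-2,III-3,IV-1]: 4 consistent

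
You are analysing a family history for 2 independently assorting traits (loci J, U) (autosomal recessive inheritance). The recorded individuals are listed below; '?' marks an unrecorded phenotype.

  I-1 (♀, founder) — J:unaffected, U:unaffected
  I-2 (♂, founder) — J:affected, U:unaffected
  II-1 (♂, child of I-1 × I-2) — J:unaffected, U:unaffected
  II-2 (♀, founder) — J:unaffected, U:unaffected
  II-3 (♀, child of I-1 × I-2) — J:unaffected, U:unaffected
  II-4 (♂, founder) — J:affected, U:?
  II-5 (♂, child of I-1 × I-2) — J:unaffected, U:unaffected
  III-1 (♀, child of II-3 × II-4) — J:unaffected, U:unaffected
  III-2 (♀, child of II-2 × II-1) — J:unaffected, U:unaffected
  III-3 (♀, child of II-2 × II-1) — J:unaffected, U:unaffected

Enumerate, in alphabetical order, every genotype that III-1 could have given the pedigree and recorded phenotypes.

J/I-1 un ·: JJ|Jj
J/I-2 aff ·: jj
J/II-1 un I-1×I-2: Jj
J/II-2 un ·: JJ|Jj
J/II-3 un I-1×I-2: Jj
J/II-4 aff ·: jj
J/II-5 un I-1×I-2: Jj
J/III-1 un II-3×II-4: Jj
J/III-2 un II-2×II-1: JJ|Jj
J/III-3 un II-2×II-1: JJ|Jj
⇒ J over [I-1,I-2,II-1,II-2,II-3,II-4,II-5,III-1,III-2,III-3]: 16 consistent
U/I-1 un ·: UU|Uu
U/I-2 un ·: UU|Uu
U/II-1 un I-1×I-2: UU|Uu
U/II-2 un ·: UU|Uu
U/II-3 un I-1×I-2: UU|Uu
U/II-4 ? ·: UU|Uu|uu
U/II-5 un I-1×I-2: UU|Uu
U/III-1 un II-3×II-4: UU|Uu
U/III-2 un II-2×II-1: UU|Uu
U/III-3 un II-2×II-1: UU|Uu
⇒ U over [I-1,I-2,II-1,II-2,II-3,II-4,II-5,III-1,III-2,III-3]: 722 consistent

III-1 ∈ {Jj UU, Jj Uu}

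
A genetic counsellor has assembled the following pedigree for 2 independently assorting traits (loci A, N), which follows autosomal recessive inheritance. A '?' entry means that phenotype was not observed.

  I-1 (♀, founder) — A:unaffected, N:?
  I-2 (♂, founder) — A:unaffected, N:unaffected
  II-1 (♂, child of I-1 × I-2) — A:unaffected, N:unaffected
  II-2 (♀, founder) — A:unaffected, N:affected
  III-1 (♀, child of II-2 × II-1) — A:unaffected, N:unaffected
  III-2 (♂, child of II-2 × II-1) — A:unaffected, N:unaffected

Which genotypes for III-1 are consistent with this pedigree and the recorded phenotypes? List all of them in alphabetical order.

III-1 ∈ {AA Nn, Aa Nn}

A/I-1 un ·: AA|Aa
A/I-2 un ·: AA|Aa
A/II-1 un I-1×I-2: AA|Aa
A/II-2 un ·: AA|Aa
A/III-1 un II-2×II-1: AA|Aa
A/III-2 un II-2×II-1: AA|Aa
⇒ A over [I-1,I-2,II-1,II-2,III-1,III-2]: 44 consistent
N/I-1 ? ·: NN|Nn|nn
N/I-2 un ·: NN|Nn
N/II-1 un I-1×I-2: NN|Nn
N/II-2 aff ·: nn
N/III-1 un II-2×II-1: Nn
N/III-2 un II-2×II-1: Nn
⇒ N over [I-1,I-2,II-1,II-2,III-1,III-2]: 9 consistent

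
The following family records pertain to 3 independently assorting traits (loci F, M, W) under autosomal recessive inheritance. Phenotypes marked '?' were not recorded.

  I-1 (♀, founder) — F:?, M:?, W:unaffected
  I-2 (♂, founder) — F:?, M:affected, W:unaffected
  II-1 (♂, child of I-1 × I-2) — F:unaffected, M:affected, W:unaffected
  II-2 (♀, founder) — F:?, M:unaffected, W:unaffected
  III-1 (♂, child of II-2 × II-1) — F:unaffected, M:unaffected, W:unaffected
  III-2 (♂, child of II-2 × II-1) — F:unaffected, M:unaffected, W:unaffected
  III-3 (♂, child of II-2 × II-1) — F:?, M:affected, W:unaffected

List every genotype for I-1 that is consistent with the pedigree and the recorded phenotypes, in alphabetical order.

I-1 ∈ {FF Mm WW, FF Mm Ww, FF mm WW, FF mm Ww, Ff Mm WW, Ff Mm Ww, Ff mm WW, Ff mm Ww, ff Mm WW, ff Mm Ww, ff mm WW, ff mm Ww}

F/I-1 ? ·: FF|Ff|ff
F/I-2 ? ·: FF|Ff|ff
F/II-1 un I-1×I-2: FF|Ff
F/II-2 ? ·: FF|Ff|ff
F/III-1 un II-2×II-1: FF|Ff
F/III-2 un II-2×II-1: FF|Ff
F/III-3 ? II-2×II-1: FF|Ff|ff
⇒ F over [I-1,I-2,II-1,II-2,III-1,III-2,III-3]: 194 consistent
M/I-1 ? ·: Mm|mm
M/I-2 aff ·: mm
M/II-1 aff I-1×I-2: mm
M/II-2 un ·: Mm
M/III-1 un II-2×II-1: Mm
M/III-2 un II-2×II-1: Mm
M/III-3 aff II-2×II-1: mm
⇒ M over [I-1,I-2,II-1,II-2,III-1,III-2,III-3]: 2 consistent
W/I-1 un ·: WW|Ww
W/I-2 un ·: WW|Ww
W/II-1 un I-1×I-2: WW|Ww
W/II-2 un ·: WW|Ww
W/III-1 un II-2×II-1: WW|Ww
W/III-2 un II-2×II-1: WW|Ww
W/III-3 un II-2×II-1: WW|Ww
⇒ W over [I-1,I-2,II-1,II-2,III-1,III-2,III-3]: 84 consistent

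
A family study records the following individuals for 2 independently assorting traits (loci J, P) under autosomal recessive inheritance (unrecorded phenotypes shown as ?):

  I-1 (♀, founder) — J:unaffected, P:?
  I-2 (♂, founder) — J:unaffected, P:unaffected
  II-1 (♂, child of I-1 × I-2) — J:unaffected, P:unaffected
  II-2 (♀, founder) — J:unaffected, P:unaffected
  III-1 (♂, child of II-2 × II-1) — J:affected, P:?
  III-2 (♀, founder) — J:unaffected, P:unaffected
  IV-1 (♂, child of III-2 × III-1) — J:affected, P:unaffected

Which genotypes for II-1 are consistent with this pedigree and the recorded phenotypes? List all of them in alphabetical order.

II-1 ∈ {Jj PP, Jj Pp}

J/I-1 un ·: JJ|Jj
J/I-2 un ·: JJ|Jj
J/II-1 un I-1×I-2: Jj
J/II-2 un ·: Jj
J/III-1 aff II-2×II-1: jj
J/III-2 un ·: Jj
J/IV-1 aff III-2×III-1: jj
⇒ J over [I-1,I-2,II-1,II-2,III-1,III-2,IV-1]: 3 consistent
P/I-1 ? ·: PP|Pp|pp
P/I-2 un ·: PP|Pp
P/II-1 un I-1×I-2: PP|Pp
P/II-2 un ·: PP|Pp
P/III-1 ? II-2×II-1: PP|Pp|pp
P/III-2 un ·: PP|Pp
P/IV-1 un III-2×III-1: PP|Pp
⇒ P over [I-1,I-2,II-1,II-2,III-1,III-2,IV-1]: 120 consistent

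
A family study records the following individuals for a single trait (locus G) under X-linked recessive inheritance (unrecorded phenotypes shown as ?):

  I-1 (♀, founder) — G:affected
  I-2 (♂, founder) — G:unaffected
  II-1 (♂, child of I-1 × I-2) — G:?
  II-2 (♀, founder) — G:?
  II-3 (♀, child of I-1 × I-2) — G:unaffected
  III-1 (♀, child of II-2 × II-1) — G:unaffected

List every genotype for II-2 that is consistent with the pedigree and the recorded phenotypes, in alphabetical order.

G/I-1 aff ·: X^gX^g
G/I-2 un ·: X^GY
G/II-1 ? I-1×I-2: X^gY
G/II-2 ? ·: X^GX^G|X^GX^g
G/II-3 un I-1×I-2: X^GX^g
G/III-1 un II-2×II-1: X^GX^g
⇒ G over [I-1,I-2,II-1,II-2,II-3,III-1]: 2 consistent

II-2 ∈ {X^GX^G, X^GX^g}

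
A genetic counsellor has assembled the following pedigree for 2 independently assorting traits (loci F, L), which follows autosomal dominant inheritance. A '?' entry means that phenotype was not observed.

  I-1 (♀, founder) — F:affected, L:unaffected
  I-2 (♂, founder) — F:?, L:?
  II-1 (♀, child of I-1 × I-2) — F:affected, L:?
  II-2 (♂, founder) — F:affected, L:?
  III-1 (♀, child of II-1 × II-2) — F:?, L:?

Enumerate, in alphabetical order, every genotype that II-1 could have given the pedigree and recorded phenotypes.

II-1 ∈ {FF Ll, FF ll, Ff Ll, Ff ll}

F/I-1 aff ·: Ff|FF
F/I-2 ? ·: ff|Ff|FF
F/II-1 aff I-1×I-2: Ff|FF
F/II-2 aff ·: Ff|FF
F/III-1 ? II-1×II-2: ff|Ff|FF
⇒ F over [I-1,I-2,II-1,II-2,III-1]: 37 consistent
L/I-1 un ·: ll
L/I-2 ? ·: ll|Ll|LL
L/II-1 ? I-1×I-2: ll|Ll
L/II-2 ? ·: ll|Ll|LL
L/III-1 ? II-1×II-2: ll|Ll|LL
⇒ L over [I-1,I-2,II-1,II-2,III-1]: 22 consistent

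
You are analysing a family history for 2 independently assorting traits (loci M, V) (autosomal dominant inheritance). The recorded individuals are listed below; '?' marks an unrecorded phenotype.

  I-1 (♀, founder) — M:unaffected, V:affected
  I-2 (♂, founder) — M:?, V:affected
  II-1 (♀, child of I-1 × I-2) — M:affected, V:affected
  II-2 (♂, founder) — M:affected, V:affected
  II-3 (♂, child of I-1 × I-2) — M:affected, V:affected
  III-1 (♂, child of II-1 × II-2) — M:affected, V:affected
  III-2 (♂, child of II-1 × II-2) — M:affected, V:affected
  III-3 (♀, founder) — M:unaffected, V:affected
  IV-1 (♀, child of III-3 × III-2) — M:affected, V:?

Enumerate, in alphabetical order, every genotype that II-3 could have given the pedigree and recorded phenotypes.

II-3 ∈ {Mm VV, Mm Vv}

M/I-1 un ·: mm
M/I-2 ? ·: Mm|MM
M/II-1 aff I-1×I-2: Mm
M/II-2 aff ·: Mm|MM
M/II-3 aff I-1×I-2: Mm
M/III-1 aff II-1×II-2: Mm|MM
M/III-2 aff II-1×II-2: Mm|MM
M/III-3 un ·: mm
M/IV-1 aff III-3×III-2: Mm
⇒ M over [I-1,I-2,II-1,II-2,II-3,III-1,III-2,III-3,IV-1]: 16 consistent
V/I-1 aff ·: Vv|VV
V/I-2 aff ·: Vv|VV
V/II-1 aff I-1×I-2: Vv|VV
V/II-2 aff ·: Vv|VV
V/II-3 aff I-1×I-2: Vv|VV
V/III-1 aff II-1×II-2: Vv|VV
V/III-2 aff II-1×II-2: Vv|VV
V/III-3 aff ·: Vv|VV
V/IV-1 ? III-3×III-2: vv|Vv|VV
⇒ V over [I-1,I-2,II-1,II-2,II-3,III-1,III-2,III-3,IV-1]: 325 consistent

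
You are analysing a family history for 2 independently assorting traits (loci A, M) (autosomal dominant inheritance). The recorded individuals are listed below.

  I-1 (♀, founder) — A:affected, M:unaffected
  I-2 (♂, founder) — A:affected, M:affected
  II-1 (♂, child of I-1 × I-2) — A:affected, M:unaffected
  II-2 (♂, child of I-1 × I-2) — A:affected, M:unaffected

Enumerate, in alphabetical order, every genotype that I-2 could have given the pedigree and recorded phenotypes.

I-2 ∈ {AA Mm, Aa Mm}

A/I-1 aff ·: Aa|AA
A/I-2 aff ·: Aa|AA
A/II-1 aff I-1×I-2: Aa|AA
A/II-2 aff I-1×I-2: Aa|AA
⇒ A over [I-1,I-2,II-1,II-2]: 13 consistent
M/I-1 un ·: mm
M/I-2 aff ·: Mm
M/II-1 un I-1×I-2: mm
M/II-2 un I-1×I-2: mm
⇒ M over [I-1,I-2,II-1,II-2]: 1 consistent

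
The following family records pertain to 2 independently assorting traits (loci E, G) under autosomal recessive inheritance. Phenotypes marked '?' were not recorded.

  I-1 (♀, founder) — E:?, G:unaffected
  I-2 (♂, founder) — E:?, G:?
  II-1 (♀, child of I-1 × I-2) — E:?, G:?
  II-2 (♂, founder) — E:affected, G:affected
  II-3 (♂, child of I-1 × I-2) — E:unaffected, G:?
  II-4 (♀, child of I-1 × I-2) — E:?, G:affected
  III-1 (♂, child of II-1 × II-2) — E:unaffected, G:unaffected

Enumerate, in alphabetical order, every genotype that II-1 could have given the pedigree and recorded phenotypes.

E/I-1 ? ·: EE|Ee|ee
E/I-2 ? ·: EE|Ee|ee
E/II-1 ? I-1×I-2: EE|Ee
E/II-2 aff ·: ee
E/II-3 un I-1×I-2: EE|Ee
E/II-4 ? I-1×I-2: EE|Ee|ee
E/III-1 un II-1×II-2: Ee
⇒ E over [I-1,I-2,II-1,II-2,II-3,II-4,III-1]: 35 consistent
G/I-1 un ·: Gg
G/I-2 ? ·: Gg|gg
G/II-1 ? I-1×I-2: GG|Gg
G/II-2 aff ·: gg
G/II-3 ? I-1×I-2: GG|Gg|gg
G/II-4 aff I-1×I-2: gg
G/III-1 un II-1×II-2: Gg
⇒ G over [I-1,I-2,II-1,II-2,II-3,II-4,III-1]: 8 consistent

II-1 ∈ {EE GG, EE Gg, Ee GG, Ee Gg}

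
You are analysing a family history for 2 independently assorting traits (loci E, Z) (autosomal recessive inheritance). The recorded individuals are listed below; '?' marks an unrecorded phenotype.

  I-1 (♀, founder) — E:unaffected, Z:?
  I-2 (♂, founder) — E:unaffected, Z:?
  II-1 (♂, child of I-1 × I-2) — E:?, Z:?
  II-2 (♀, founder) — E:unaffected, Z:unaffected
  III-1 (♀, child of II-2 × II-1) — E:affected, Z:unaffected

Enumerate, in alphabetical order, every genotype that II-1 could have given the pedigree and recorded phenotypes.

E/I-1 un ·: EE|Ee
E/I-2 un ·: EE|Ee
E/II-1 ? I-1×I-2: Ee|ee
E/II-2 un ·: Ee
E/III-1 aff II-2×II-1: ee
⇒ E over [I-1,I-2,II-1,II-2,III-1]: 4 consistent
Z/I-1 ? ·: ZZ|Zz|zz
Z/I-2 ? ·: ZZ|Zz|zz
Z/II-1 ? I-1×I-2: ZZ|Zz|zz
Z/II-2 un ·: ZZ|Zz
Z/III-1 un II-2×II-1: ZZ|Zz
⇒ Z over [I-1,I-2,II-1,II-2,III-1]: 48 consistent

II-1 ∈ {Ee ZZ, Ee Zz, Ee zz, ee ZZ, ee Zz, ee zz}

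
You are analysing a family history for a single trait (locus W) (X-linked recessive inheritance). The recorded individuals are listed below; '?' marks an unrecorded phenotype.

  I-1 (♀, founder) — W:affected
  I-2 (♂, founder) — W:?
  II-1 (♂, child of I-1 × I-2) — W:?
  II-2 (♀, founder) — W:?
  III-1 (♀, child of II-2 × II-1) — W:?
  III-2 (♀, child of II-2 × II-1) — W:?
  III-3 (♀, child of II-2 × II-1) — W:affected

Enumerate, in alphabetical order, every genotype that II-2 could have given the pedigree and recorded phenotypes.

II-2 ∈ {X^WX^w, X^wX^w}

W/I-1 aff ·: X^wX^w
W/I-2 ? ·: X^WY|X^wY
W/II-1 ? I-1×I-2: X^wY
W/II-2 ? ·: X^WX^w|X^wX^w
W/III-1 ? II-2×II-1: X^WX^w|X^wX^w
W/III-2 ? II-2×II-1: X^WX^w|X^wX^w
W/III-3 aff II-2×II-1: X^wX^w
⇒ W over [I-1,I-2,II-1,II-2,III-1,III-2,III-3]: 10 consistent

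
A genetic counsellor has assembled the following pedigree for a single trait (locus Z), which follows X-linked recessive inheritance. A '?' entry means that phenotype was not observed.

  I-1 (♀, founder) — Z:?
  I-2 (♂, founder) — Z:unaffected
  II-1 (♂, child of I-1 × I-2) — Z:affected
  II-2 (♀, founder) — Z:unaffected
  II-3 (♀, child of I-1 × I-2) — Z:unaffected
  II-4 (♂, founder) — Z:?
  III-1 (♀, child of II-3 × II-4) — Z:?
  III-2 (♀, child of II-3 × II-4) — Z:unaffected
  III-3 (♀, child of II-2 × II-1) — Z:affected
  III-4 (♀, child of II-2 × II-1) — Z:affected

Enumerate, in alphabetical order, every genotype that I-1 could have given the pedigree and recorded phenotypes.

I-1 ∈ {X^ZX^z, X^zX^z}

Z/I-1 ? ·: X^ZX^z|X^zX^z
Z/I-2 un ·: X^ZY
Z/II-1 aff I-1×I-2: X^zY
Z/II-2 un ·: X^ZX^z
Z/II-3 un I-1×I-2: X^ZX^Z|X^ZX^z
Z/II-4 ? ·: X^ZY|X^zY
Z/III-1 ? II-3×II-4: X^ZX^Z|X^ZX^z|X^zX^z
Z/III-2 un II-3×II-4: X^ZX^Z|X^ZX^z
Z/III-3 aff II-2×II-1: X^zX^z
Z/III-4 aff II-2×II-1: X^zX^z
⇒ Z over [I-1,I-2,II-1,II-2,II-3,II-4,III-1,III-2,III-3,III-4]: 14 consistent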